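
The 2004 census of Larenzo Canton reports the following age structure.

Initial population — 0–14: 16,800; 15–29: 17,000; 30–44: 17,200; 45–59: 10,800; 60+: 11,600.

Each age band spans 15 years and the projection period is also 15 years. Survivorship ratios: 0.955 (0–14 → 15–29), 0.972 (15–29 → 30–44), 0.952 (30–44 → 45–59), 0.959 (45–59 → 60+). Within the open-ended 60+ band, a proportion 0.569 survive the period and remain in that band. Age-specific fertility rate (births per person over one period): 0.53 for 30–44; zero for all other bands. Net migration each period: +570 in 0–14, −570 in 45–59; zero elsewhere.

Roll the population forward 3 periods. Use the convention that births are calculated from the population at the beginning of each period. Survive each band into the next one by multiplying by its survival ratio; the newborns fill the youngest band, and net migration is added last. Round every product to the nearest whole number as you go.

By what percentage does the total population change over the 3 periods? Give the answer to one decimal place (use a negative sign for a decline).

-5.1

Let band 1 be 0–14 through band 5 = 60+.
[period 1]
Births: 17200 × 0.53 = 9116
Band 2: 16800 × 0.955 = 16044
Band 3: 17000 × 0.972 = 16524
Band 4: 17200 × 0.952 = 16374
Band 5: 10800 × 0.959 + 11600 × 0.569 = 10357 + 6600 = 16957
Net migration: Band 1 + 570 → 9686; Band 4 − 570 → 15804
End of period: [9686, 16044, 16524, 15804, 16957]
[period 2]
Births: 16524 × 0.53 = 8758
Band 2: 9686 × 0.955 = 9250
Band 3: 16044 × 0.972 = 15595
Band 4: 16524 × 0.952 = 15731
Band 5: 15804 × 0.959 + 16957 × 0.569 = 15156 + 9649 = 24805
Net migration: Band 1 + 570 → 9328; Band 4 − 570 → 15161
End of period: [9328, 9250, 15595, 15161, 24805]
[period 3]
Births: 15595 × 0.53 = 8265
Band 2: 9328 × 0.955 = 8908
Band 3: 9250 × 0.972 = 8991
Band 4: 15595 × 0.952 = 14846
Band 5: 15161 × 0.959 + 24805 × 0.569 = 14539 + 14114 = 28653
Net migration: Band 1 + 570 → 8835; Band 4 − 570 → 14276
End of period: [8835, 8908, 8991, 14276, 28653]
Total: 73400 → 69663; change = -3737; percentage change = -5.1%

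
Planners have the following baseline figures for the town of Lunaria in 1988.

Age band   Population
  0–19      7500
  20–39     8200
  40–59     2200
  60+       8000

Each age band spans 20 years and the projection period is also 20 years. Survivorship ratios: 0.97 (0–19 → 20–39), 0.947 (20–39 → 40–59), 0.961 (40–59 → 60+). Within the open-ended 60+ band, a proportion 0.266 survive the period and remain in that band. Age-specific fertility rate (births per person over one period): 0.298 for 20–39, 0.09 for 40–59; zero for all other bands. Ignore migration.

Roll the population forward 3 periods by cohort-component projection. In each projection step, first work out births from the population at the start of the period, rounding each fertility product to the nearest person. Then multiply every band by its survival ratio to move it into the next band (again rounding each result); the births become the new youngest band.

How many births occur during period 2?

2867

After projecting period 1:
Births: 8200 × 0.298 = 2444 ; 2200 × 0.09 = 198 ⇒ total 2642
20–39: 7500 × 0.97 = 7275
40–59: 8200 × 0.947 = 7765
60+: 2200 × 0.961 + 8000 × 0.266 = 2114 + 2128 = 4242
Giving 2642 / 7275 / 7765 / 4242.
After projecting period 2:
Births: 7275 × 0.298 = 2168 ; 7765 × 0.09 = 699 ⇒ total 2867
20–39: 2642 × 0.97 = 2563
40–59: 7275 × 0.947 = 6889
60+: 7765 × 0.961 + 4242 × 0.266 = 7462 + 1128 = 8590
Giving 2867 / 2563 / 6889 / 8590.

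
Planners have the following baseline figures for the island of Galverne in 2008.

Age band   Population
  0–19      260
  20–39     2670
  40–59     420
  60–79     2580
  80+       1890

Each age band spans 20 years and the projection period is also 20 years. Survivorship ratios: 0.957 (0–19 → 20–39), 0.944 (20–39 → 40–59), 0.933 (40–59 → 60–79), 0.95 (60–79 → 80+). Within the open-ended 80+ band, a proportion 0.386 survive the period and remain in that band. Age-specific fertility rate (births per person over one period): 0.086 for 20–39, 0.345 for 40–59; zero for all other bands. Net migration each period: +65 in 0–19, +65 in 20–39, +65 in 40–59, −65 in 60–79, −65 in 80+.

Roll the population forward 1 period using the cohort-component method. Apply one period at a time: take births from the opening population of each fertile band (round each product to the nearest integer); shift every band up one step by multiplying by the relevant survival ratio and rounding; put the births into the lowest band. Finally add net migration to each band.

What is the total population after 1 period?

After projecting period 1:
Births: 2670 * 0.086 = 230, 420 * 0.345 = 145 ⇒ total 375
20–39: 260 * 0.957 = 249
40–59: 2670 * 0.944 = 2520
60–79: 420 * 0.933 = 392
80+: 2580 * 0.95 + 1890 * 0.386 = 2451 + 730 = 3181
Net migration: 0–19 + 65 → 440; 20–39 + 65 → 314; 40–59 + 65 → 2585; 60–79 − 65 → 327; 80+ − 65 → 3116
Population now: 0–19=440, 20–39=314, 40–59=2585, 60–79=327, 80+=3116
Total after period 1: 440 + 314 + 2585 + 327 + 3116 = 6782

6782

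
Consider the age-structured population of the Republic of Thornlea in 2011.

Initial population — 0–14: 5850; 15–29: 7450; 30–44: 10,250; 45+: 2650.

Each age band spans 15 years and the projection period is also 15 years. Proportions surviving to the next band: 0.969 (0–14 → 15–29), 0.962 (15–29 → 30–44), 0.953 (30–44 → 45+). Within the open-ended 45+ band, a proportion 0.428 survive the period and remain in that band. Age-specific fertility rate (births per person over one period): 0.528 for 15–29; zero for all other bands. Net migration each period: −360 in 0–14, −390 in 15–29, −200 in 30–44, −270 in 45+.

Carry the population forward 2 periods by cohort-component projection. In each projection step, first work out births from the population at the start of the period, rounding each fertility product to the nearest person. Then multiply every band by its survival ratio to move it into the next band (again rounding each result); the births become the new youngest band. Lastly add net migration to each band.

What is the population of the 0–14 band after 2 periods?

Numbering the groups 1..4 from youngest to oldest:
[period 1]
Births: 7450 × 0.528 = 3934
Group 2: 5850 × 0.969 = 5669
Group 3: 7450 × 0.962 = 7167
Group 4: 10250 × 0.953 + 2650 × 0.428 = 9768 + 1134 = 10902
Net migration: Group 1 − 360 → 3574; Group 2 − 390 → 5279; Group 3 − 200 → 6967; Group 4 − 270 → 10632
Giving 3574 / 5279 / 6967 / 10632.
[period 2]
Births: 5279 × 0.528 = 2787
Group 2: 3574 × 0.969 = 3463
Group 3: 5279 × 0.962 = 5078
Group 4: 6967 × 0.953 + 10632 × 0.428 = 6640 + 4550 = 11190
Net migration: Group 1 − 360 → 2427; Group 2 − 390 → 3073; Group 3 − 200 → 4878; Group 4 − 270 → 10920
Giving 2427 / 3073 / 4878 / 10920.

2427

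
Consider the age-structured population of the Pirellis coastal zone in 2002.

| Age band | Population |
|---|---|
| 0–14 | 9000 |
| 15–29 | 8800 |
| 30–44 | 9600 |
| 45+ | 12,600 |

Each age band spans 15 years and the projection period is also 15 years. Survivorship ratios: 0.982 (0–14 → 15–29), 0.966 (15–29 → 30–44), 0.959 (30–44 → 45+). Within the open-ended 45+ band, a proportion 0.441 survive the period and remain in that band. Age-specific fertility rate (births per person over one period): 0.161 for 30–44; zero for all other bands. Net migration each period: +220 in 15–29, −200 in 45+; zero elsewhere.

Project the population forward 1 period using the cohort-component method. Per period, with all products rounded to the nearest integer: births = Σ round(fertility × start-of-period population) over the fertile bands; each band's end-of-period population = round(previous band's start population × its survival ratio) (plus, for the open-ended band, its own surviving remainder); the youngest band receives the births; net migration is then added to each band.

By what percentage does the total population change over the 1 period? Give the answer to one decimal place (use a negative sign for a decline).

Period 1:
Births: 9600 * 0.161 = 1546
15–29: 9000 * 0.982 = 8838
30–44: 8800 * 0.966 = 8501
45+: 9600 * 0.959 + 12600 * 0.441 = 9206 + 5557 = 14763
Net migration: 15–29 + 220 → 9058; 45+ − 200 → 14563
→ [1546, 9058, 8501, 14563]
Total: 40000 → 33668; change = -6332; percentage change = -15.8%

-15.8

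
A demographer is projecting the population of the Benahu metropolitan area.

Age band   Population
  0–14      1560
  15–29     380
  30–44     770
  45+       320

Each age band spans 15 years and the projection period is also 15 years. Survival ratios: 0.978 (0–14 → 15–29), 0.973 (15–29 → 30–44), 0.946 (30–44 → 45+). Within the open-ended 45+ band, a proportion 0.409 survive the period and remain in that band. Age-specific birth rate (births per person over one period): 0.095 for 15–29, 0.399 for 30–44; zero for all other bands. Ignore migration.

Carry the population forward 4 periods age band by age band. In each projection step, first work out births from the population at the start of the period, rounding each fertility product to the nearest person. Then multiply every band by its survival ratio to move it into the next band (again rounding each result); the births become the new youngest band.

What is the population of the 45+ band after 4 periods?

1000

Call the bands 1 to 4, youngest first.
After projecting period 1:
Births: 380 * 0.095 = 36, 770 * 0.399 = 307 → 343
Band 2: 1560 * 0.978 = 1526
Band 3: 380 * 0.973 = 370
Band 4: 770 * 0.946 + 320 * 0.409 = 728 + 131 = 859
End of period: [343, 1526, 370, 859]
After projecting period 2:
Births: 1526 * 0.095 = 145, 370 * 0.399 = 148 → 293
Band 2: 343 * 0.978 = 335
Band 3: 1526 * 0.973 = 1485
Band 4: 370 * 0.946 + 859 * 0.409 = 350 + 351 = 701
End of period: [293, 335, 1485, 701]
After projecting period 3:
Births: 335 * 0.095 = 32, 1485 * 0.399 = 593 → 625
Band 2: 293 * 0.978 = 287
Band 3: 335 * 0.973 = 326
Band 4: 1485 * 0.946 + 701 * 0.409 = 1405 + 287 = 1692
End of period: [625, 287, 326, 1692]
After projecting period 4:
Births: 287 * 0.095 = 27, 326 * 0.399 = 130 → 157
Band 2: 625 * 0.978 = 611
Band 3: 287 * 0.973 = 279
Band 4: 326 * 0.946 + 1692 * 0.409 = 308 + 692 = 1000
End of period: [157, 611, 279, 1000]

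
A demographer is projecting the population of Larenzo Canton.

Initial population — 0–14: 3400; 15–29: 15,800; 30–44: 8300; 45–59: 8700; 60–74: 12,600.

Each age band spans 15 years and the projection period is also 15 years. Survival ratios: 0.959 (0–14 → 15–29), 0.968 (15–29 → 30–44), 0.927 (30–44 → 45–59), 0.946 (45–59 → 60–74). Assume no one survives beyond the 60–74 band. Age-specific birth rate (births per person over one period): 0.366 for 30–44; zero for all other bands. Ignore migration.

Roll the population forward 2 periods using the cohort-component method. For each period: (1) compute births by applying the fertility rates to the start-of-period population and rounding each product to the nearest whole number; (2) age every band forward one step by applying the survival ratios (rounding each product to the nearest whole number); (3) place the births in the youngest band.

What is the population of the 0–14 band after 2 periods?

5598

(Bands numbered youngest = 1 to oldest = 5.)
After projecting period 1:
Births: 8300 × 0.366 = 3038
Band 2: 3400 × 0.959 = 3261
Band 3: 15800 × 0.968 = 15294
Band 4: 8300 × 0.927 = 7694
Band 5: 8700 × 0.946 = 8230
End of period: [3038, 3261, 15294, 7694, 8230]
After projecting period 2:
Births: 15294 × 0.366 = 5598
Band 2: 3038 × 0.959 = 2913
Band 3: 3261 × 0.968 = 3157
Band 4: 15294 × 0.927 = 14178
Band 5: 7694 × 0.946 = 7279
End of period: [5598, 2913, 3157, 14178, 7279]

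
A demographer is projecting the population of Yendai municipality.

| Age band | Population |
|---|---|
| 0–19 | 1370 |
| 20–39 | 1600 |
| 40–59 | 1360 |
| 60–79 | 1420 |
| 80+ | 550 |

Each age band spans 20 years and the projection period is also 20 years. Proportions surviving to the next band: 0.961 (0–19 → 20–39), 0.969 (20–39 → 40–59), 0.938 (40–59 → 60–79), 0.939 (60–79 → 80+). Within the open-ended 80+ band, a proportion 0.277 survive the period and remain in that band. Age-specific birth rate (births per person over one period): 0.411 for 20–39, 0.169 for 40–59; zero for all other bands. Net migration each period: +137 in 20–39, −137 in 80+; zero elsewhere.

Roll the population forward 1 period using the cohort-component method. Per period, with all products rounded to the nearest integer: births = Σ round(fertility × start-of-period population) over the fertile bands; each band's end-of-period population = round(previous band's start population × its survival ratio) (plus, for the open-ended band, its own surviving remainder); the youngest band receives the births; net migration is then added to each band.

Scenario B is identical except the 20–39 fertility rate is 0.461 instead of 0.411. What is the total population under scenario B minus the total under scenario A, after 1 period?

80

Let group 1 be 0–19 through group 5 = 80+.
Period 1:
Births: 1600 × 0.411 = 658, 1360 × 0.169 = 230 → 888
Group 2: 1370 × 0.961 = 1317
Group 3: 1600 × 0.969 = 1550
Group 4: 1360 × 0.938 = 1276
Group 5: 1420 × 0.939 + 550 × 0.277 = 1333 + 152 = 1485
Net migration: Group 2 + 137 → 1454; Group 5 − 137 → 1348
Population now: 0–19=888, 20–39=1454, 40–59=1550, 60–79=1276, 80+=1348
Scenario A total after 1 period: 6516
Scenario B projection —
Period 1:
Births: 1600 × 0.461 = 738, 1360 × 0.169 = 230 → 968
Group 2: 1370 × 0.961 = 1317
Group 3: 1600 × 0.969 = 1550
Group 4: 1360 × 0.938 = 1276
Group 5: 1420 × 0.939 + 550 × 0.277 = 1333 + 152 = 1485
Net migration: Group 2 + 137 → 1454; Group 5 − 137 → 1348
Population now: 0–19=968, 20–39=1454, 40–59=1550, 60–79=1276, 80+=1348
Scenario B total after 1 period: 6596
Difference B − A = 6596 − 6516 = 80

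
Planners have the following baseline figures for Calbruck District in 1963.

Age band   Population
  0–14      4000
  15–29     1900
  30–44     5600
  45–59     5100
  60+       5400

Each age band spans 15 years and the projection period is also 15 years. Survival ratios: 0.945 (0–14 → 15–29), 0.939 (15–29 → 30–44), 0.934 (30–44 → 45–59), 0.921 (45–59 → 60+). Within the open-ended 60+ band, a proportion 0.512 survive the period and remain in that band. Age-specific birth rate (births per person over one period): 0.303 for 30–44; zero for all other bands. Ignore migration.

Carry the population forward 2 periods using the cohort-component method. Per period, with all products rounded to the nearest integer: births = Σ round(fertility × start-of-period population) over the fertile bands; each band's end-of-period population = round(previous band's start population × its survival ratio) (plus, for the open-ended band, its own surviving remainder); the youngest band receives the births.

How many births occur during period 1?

1697

Period 1.
Births: 5600 × 0.303 = 1697
15–29: 4000 × 0.945 = 3780
30–44: 1900 × 0.939 = 1784
45–59: 5600 × 0.934 = 5230
60+: 5100 × 0.921 + 5400 × 0.512 = 4697 + 2765 = 7462
Giving 1697 / 3780 / 1784 / 5230 / 7462.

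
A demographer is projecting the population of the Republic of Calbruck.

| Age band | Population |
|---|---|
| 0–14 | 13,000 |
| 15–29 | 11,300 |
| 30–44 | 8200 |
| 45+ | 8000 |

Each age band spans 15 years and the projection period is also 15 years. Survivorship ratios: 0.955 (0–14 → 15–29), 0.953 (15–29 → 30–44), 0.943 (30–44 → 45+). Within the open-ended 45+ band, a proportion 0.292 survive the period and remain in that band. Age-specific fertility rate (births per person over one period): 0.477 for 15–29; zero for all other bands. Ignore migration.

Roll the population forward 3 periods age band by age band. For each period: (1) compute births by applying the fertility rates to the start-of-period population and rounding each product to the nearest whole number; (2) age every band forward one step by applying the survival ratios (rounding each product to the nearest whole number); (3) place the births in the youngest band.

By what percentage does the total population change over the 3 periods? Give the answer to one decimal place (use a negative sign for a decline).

(Bands numbered youngest = 1 to oldest = 4.)
Period 1:
Births: 11300 × 0.477 = 5390
Band 2: 13000 × 0.955 = 12415
Band 3: 11300 × 0.953 = 10769
Band 4: 8200 × 0.943 + 8000 × 0.292 = 7733 + 2336 = 10069
End of period: [5390, 12415, 10769, 10069]
Period 2:
Births: 12415 × 0.477 = 5922
Band 2: 5390 × 0.955 = 5147
Band 3: 12415 × 0.953 = 11831
Band 4: 10769 × 0.943 + 10069 × 0.292 = 10155 + 2940 = 13095
End of period: [5922, 5147, 11831, 13095]
Period 3:
Births: 5147 × 0.477 = 2455
Band 2: 5922 × 0.955 = 5656
Band 3: 5147 × 0.953 = 4905
Band 4: 11831 × 0.943 + 13095 × 0.292 = 11157 + 3824 = 14981
End of period: [2455, 5656, 4905, 14981]
Total: 40500 → 27997; change = -12503; percentage change = -30.9%

-30.9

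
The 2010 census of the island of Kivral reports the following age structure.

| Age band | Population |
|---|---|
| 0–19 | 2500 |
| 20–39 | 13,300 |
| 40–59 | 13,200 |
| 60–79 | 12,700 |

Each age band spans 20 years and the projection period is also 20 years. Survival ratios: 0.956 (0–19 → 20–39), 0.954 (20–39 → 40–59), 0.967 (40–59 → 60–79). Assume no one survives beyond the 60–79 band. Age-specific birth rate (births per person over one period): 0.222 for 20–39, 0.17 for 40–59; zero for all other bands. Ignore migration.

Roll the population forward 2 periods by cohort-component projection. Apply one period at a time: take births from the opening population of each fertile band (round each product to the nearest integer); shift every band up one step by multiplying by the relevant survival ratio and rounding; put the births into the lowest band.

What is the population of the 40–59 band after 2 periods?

Period 1.
Births: 13300 × 0.222 = 2953 ; 13200 × 0.17 = 2244 — total 5197
20–39: 2500 × 0.956 = 2390
40–59: 13300 × 0.954 = 12688
60–79: 13200 × 0.967 = 12764
Giving 5197 / 2390 / 12688 / 12764.
Period 2.
Births: 2390 × 0.222 = 531 ; 12688 × 0.17 = 2157 — total 2688
20–39: 5197 × 0.956 = 4968
40–59: 2390 × 0.954 = 2280
60–79: 12688 × 0.967 = 12269
Giving 2688 / 4968 / 2280 / 12269.

2280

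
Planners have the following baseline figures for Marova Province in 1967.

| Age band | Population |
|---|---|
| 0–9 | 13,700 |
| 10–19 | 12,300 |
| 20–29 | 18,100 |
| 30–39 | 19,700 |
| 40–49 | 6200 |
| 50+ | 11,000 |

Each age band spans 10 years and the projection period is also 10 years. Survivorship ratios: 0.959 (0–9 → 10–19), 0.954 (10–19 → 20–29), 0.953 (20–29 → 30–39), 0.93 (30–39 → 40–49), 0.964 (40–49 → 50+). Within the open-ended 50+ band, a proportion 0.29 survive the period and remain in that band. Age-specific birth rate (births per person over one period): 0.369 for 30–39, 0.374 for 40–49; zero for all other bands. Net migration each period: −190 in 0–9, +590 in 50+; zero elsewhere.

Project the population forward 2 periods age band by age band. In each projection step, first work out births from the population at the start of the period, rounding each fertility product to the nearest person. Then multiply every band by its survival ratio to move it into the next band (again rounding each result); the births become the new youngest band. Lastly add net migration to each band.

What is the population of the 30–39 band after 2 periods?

[period 1]
Births: 19700 × 0.369 = 7269, 6200 × 0.374 = 2319 → total 9588
10–19: 13700 × 0.959 = 13138
20–29: 12300 × 0.954 = 11734
30–39: 18100 × 0.953 = 17249
40–49: 19700 × 0.93 = 18321
50+: 6200 × 0.964 + 11000 × 0.29 = 5977 + 3190 = 9167
Net migration: 0–9 − 190 → 9398; 50+ + 590 → 9757
→ [9398, 13138, 11734, 17249, 18321, 9757]
[period 2]
Births: 17249 × 0.369 = 6365, 18321 × 0.374 = 6852 → total 13217
10–19: 9398 × 0.959 = 9013
20–29: 13138 × 0.954 = 12534
30–39: 11734 × 0.953 = 11183
40–49: 17249 × 0.93 = 16042
50+: 18321 × 0.964 + 9757 × 0.29 = 17661 + 2830 = 20491
Net migration: 0–9 − 190 → 13027; 50+ + 590 → 21081
→ [13027, 9013, 12534, 11183, 16042, 21081]

11183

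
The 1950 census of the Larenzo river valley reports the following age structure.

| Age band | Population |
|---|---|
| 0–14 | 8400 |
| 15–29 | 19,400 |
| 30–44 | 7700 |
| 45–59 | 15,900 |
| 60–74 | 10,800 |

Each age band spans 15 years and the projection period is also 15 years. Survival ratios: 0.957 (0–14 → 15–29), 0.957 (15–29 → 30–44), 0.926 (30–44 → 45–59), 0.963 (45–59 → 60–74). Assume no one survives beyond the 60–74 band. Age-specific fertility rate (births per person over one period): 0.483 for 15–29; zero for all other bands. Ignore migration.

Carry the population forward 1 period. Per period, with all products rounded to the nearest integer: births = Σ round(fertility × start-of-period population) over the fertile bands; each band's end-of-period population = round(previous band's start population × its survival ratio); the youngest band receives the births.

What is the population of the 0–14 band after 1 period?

Call the bands 1 to 5, youngest first.
Period 1:
Births: 19400 * 0.483 = 9370
Band 2: 8400 * 0.957 = 8039
Band 3: 19400 * 0.957 = 18566
Band 4: 7700 * 0.926 = 7130
Band 5: 15900 * 0.963 = 15312
→ [9370, 8039, 18566, 7130, 15312]

9370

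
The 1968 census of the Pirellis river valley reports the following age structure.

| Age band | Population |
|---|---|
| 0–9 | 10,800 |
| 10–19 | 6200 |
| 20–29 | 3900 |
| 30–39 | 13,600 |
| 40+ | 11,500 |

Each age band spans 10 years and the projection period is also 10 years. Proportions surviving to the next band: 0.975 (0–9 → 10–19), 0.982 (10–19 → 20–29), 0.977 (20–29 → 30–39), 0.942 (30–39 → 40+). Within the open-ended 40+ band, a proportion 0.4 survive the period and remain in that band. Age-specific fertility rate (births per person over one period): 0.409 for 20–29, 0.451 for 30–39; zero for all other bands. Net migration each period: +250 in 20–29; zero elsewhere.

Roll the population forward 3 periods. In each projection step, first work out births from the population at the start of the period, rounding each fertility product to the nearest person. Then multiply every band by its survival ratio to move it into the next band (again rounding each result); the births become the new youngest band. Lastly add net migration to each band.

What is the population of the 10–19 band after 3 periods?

4202

Numbering the groups 1..5 from youngest to oldest:
Period 1:
Births: 3900 * 0.409 = 1595, 13600 * 0.451 = 6134 — total 7729
Group 2: 10800 * 0.975 = 10530
Group 3: 6200 * 0.982 = 6088
Group 4: 3900 * 0.977 = 3810
Group 5: 13600 * 0.942 + 11500 * 0.4 = 12811 + 4600 = 17411
Net migration: Group 3 + 250 → 6338
Population now: 0–9=7729, 10–19=10530, 20–29=6338, 30–39=3810, 40+=17411
Period 2:
Births: 6338 * 0.409 = 2592, 3810 * 0.451 = 1718 — total 4310
Group 2: 7729 * 0.975 = 7536
Group 3: 10530 * 0.982 = 10340
Group 4: 6338 * 0.977 = 6192
Group 5: 3810 * 0.942 + 17411 * 0.4 = 3589 + 6964 = 10553
Net migration: Group 3 + 250 → 10590
Population now: 0–9=4310, 10–19=7536, 20–29=10590, 30–39=6192, 40+=10553
Period 3:
Births: 10590 * 0.409 = 4331, 6192 * 0.451 = 2793 — total 7124
Group 2: 4310 * 0.975 = 4202
Group 3: 7536 * 0.982 = 7400
Group 4: 10590 * 0.977 = 10346
Group 5: 6192 * 0.942 + 10553 * 0.4 = 5833 + 4221 = 10054
Net migration: Group 3 + 250 → 7650
Population now: 0–9=7124, 10–19=4202, 20–29=7650, 30–39=10346, 40+=10054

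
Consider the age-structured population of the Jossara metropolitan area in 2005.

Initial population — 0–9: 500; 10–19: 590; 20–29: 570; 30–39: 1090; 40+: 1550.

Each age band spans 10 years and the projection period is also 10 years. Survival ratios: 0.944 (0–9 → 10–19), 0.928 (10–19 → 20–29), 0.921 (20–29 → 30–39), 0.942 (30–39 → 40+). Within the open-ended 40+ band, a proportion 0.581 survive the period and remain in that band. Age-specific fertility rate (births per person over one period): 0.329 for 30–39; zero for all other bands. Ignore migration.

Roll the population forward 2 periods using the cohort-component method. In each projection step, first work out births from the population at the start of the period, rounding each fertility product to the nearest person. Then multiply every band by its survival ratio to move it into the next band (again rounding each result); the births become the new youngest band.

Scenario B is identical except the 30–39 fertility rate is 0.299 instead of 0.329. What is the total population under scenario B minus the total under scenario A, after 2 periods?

(Bands numbered youngest = 1 to oldest = 5.)
Period 1.
Births: 1090 * 0.329 = 359
Band 2: 500 * 0.944 = 472
Band 3: 590 * 0.928 = 548
Band 4: 570 * 0.921 = 525
Band 5: 1090 * 0.942 + 1550 * 0.581 = 1027 + 901 = 1928
→ [359, 472, 548, 525, 1928]
Period 2.
Births: 525 * 0.329 = 173
Band 2: 359 * 0.944 = 339
Band 3: 472 * 0.928 = 438
Band 4: 548 * 0.921 = 505
Band 5: 525 * 0.942 + 1928 * 0.581 = 495 + 1120 = 1615
→ [173, 339, 438, 505, 1615]
Scenario A total after 2 periods: 3070
Scenario B projection —
Period 1.
Births: 1090 * 0.299 = 326
Band 2: 500 * 0.944 = 472
Band 3: 590 * 0.928 = 548
Band 4: 570 * 0.921 = 525
Band 5: 1090 * 0.942 + 1550 * 0.581 = 1027 + 901 = 1928
→ [326, 472, 548, 525, 1928]
Period 2.
Births: 525 * 0.299 = 157
Band 2: 326 * 0.944 = 308
Band 3: 472 * 0.928 = 438
Band 4: 548 * 0.921 = 505
Band 5: 525 * 0.942 + 1928 * 0.581 = 495 + 1120 = 1615
→ [157, 308, 438, 505, 1615]
Scenario B total after 2 periods: 3023
Difference B − A = 3023 − 3070 = -47

-47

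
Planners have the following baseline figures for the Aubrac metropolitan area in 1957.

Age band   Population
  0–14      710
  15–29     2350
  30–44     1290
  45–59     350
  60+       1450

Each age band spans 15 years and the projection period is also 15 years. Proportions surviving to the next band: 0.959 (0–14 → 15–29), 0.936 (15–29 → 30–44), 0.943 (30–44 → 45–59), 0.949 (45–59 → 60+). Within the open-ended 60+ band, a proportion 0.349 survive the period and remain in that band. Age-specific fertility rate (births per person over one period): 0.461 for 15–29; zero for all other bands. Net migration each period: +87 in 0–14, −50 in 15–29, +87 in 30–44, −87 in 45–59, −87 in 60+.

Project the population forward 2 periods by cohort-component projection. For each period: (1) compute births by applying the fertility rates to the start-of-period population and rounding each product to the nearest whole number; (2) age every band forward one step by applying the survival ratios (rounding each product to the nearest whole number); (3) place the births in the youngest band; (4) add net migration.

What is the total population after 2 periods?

5444

Period 1:
Births: 2350 * 0.461 = 1083
15–29: 710 * 0.959 = 681
30–44: 2350 * 0.936 = 2200
45–59: 1290 * 0.943 = 1216
60+: 350 * 0.949 + 1450 * 0.349 = 332 + 506 = 838
Net migration: 0–14 + 87 → 1170; 15–29 − 50 → 631; 30–44 + 87 → 2287; 45–59 − 87 → 1129; 60+ − 87 → 751
End of period: [1170, 631, 2287, 1129, 751]
Period 2:
Births: 631 * 0.461 = 291
15–29: 1170 * 0.959 = 1122
30–44: 631 * 0.936 = 591
45–59: 2287 * 0.943 = 2157
60+: 1129 * 0.949 + 751 * 0.349 = 1071 + 262 = 1333
Net migration: 0–14 + 87 → 378; 15–29 − 50 → 1072; 30–44 + 87 → 678; 45–59 − 87 → 2070; 60+ − 87 → 1246
End of period: [378, 1072, 678, 2070, 1246]
Total after period 2: 378 + 1072 + 678 + 2070 + 1246 = 5444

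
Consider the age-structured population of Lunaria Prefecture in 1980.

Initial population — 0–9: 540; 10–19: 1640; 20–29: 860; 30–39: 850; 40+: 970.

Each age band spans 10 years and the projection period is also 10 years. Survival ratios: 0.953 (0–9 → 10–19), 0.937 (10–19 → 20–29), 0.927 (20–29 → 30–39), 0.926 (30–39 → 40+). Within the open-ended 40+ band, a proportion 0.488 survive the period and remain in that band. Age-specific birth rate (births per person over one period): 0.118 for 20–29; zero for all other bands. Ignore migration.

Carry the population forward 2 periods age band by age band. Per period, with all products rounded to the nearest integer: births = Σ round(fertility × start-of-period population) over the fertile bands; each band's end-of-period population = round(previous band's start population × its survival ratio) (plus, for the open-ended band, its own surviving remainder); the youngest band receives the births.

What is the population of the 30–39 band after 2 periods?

1425

Period 1:
Births: 860 × 0.118 = 101
10–19: 540 × 0.953 = 515
20–29: 1640 × 0.937 = 1537
30–39: 860 × 0.927 = 797
40+: 850 × 0.926 + 970 × 0.488 = 787 + 473 = 1260
Population now: 0–9=101, 10–19=515, 20–29=1537, 30–39=797, 40+=1260
Period 2:
Births: 1537 × 0.118 = 181
10–19: 101 × 0.953 = 96
20–29: 515 × 0.937 = 483
30–39: 1537 × 0.927 = 1425
40+: 797 × 0.926 + 1260 × 0.488 = 738 + 615 = 1353
Population now: 0–9=181, 10–19=96, 20–29=483, 30–39=1425, 40+=1353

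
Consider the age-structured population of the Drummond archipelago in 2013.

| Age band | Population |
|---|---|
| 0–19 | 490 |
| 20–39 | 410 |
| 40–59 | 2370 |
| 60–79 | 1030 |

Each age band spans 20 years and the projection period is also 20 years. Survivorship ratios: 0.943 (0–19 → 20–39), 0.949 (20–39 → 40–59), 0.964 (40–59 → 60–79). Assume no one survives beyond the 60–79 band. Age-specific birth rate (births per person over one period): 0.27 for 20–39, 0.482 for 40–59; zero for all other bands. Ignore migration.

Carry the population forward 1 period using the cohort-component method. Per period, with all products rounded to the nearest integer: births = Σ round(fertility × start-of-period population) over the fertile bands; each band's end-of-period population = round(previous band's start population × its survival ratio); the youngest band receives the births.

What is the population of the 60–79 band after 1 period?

Numbering the bands 1..4 from youngest to oldest:
After projecting period 1:
Births: 410 × 0.27 = 111 ; 2370 × 0.482 = 1142 — total 1253
Band 2: 490 × 0.943 = 462
Band 3: 410 × 0.949 = 389
Band 4: 2370 × 0.964 = 2285
Population now: 0–19=1253, 20–39=462, 40–59=389, 60–79=2285

2285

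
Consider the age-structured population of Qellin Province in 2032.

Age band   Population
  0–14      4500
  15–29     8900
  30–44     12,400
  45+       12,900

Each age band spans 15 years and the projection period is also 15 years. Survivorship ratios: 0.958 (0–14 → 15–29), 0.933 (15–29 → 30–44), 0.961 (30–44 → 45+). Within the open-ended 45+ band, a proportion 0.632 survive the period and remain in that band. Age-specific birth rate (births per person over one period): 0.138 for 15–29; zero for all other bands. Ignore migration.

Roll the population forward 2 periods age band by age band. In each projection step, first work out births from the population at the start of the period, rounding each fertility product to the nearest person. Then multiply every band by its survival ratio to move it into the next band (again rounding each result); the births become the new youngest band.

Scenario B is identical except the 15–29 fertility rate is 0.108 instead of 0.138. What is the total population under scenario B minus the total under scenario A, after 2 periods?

Period 1:
Births: 8900 × 0.138 = 1228
15–29: 4500 × 0.958 = 4311
30–44: 8900 × 0.933 = 8304
45+: 12400 × 0.961 + 12900 × 0.632 = 11916 + 8153 = 20069
→ [1228, 4311, 8304, 20069]
Period 2:
Births: 4311 × 0.138 = 595
15–29: 1228 × 0.958 = 1176
30–44: 4311 × 0.933 = 4022
45+: 8304 × 0.961 + 20069 × 0.632 = 7980 + 12684 = 20664
→ [595, 1176, 4022, 20664]
Scenario A total after 2 periods: 26457
Scenario B projection —
Period 1:
Births: 8900 × 0.108 = 961
15–29: 4500 × 0.958 = 4311
30–44: 8900 × 0.933 = 8304
45+: 12400 × 0.961 + 12900 × 0.632 = 11916 + 8153 = 20069
→ [961, 4311, 8304, 20069]
Period 2:
Births: 4311 × 0.108 = 466
15–29: 961 × 0.958 = 921
30–44: 4311 × 0.933 = 4022
45+: 8304 × 0.961 + 20069 × 0.632 = 7980 + 12684 = 20664
→ [466, 921, 4022, 20664]
Scenario B total after 2 periods: 26073
Difference B − A = 26073 − 26457 = -384

-384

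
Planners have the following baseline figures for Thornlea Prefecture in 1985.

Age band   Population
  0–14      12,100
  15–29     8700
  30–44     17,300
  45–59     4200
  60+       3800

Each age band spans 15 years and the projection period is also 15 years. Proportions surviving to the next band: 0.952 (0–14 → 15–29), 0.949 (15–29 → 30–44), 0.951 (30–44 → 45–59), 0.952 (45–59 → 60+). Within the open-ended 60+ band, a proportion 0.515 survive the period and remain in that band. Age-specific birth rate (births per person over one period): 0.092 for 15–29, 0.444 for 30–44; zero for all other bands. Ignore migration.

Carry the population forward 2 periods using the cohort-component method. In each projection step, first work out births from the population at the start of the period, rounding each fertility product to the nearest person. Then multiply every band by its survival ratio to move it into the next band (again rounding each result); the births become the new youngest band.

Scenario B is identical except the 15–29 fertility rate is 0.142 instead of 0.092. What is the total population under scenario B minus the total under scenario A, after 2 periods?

990

Period 1.
Births: 8700 × 0.092 = 800 ; 17300 × 0.444 = 7681 → total 8481
15–29: 12100 × 0.952 = 11519
30–44: 8700 × 0.949 = 8256
45–59: 17300 × 0.951 = 16452
60+: 4200 × 0.952 + 3800 × 0.515 = 3998 + 1957 = 5955
End of period: [8481, 11519, 8256, 16452, 5955]
Period 2.
Births: 11519 × 0.092 = 1060 ; 8256 × 0.444 = 3666 → total 4726
15–29: 8481 × 0.952 = 8074
30–44: 11519 × 0.949 = 10932
45–59: 8256 × 0.951 = 7851
60+: 16452 × 0.952 + 5955 × 0.515 = 15662 + 3067 = 18729
End of period: [4726, 8074, 10932, 7851, 18729]
Scenario A total after 2 periods: 50312
Scenario B projection —
Period 1.
Births: 8700 × 0.142 = 1235 ; 17300 × 0.444 = 7681 → total 8916
15–29: 12100 × 0.952 = 11519
30–44: 8700 × 0.949 = 8256
45–59: 17300 × 0.951 = 16452
60+: 4200 × 0.952 + 3800 × 0.515 = 3998 + 1957 = 5955
End of period: [8916, 11519, 8256, 16452, 5955]
Period 2.
Births: 11519 × 0.142 = 1636 ; 8256 × 0.444 = 3666 → total 5302
15–29: 8916 × 0.952 = 8488
30–44: 11519 × 0.949 = 10932
45–59: 8256 × 0.951 = 7851
60+: 16452 × 0.952 + 5955 × 0.515 = 15662 + 3067 = 18729
End of period: [5302, 8488, 10932, 7851, 18729]
Scenario B total after 2 periods: 51302
Difference B − A = 51302 − 50312 = 990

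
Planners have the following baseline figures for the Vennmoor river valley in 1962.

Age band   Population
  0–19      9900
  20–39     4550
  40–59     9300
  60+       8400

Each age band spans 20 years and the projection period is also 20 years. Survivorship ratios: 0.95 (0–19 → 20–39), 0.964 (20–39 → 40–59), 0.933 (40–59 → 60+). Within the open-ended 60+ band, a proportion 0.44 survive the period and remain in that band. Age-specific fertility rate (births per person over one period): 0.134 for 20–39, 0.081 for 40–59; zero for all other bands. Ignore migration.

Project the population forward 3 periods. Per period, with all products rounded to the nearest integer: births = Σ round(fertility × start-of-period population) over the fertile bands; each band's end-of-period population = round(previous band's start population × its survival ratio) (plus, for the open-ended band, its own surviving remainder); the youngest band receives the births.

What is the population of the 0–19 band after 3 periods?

908

[period 1]
Births: 4550 × 0.134 = 610  |  9300 × 0.081 = 753 ⇒ total 1363
20–39: 9900 × 0.95 = 9405
40–59: 4550 × 0.964 = 4386
60+: 9300 × 0.933 + 8400 × 0.44 = 8677 + 3696 = 12373
End of period: [1363, 9405, 4386, 12373]
[period 2]
Births: 9405 × 0.134 = 1260  |  4386 × 0.081 = 355 ⇒ total 1615
20–39: 1363 × 0.95 = 1295
40–59: 9405 × 0.964 = 9066
60+: 4386 × 0.933 + 12373 × 0.44 = 4092 + 5444 = 9536
End of period: [1615, 1295, 9066, 9536]
[period 3]
Births: 1295 × 0.134 = 174  |  9066 × 0.081 = 734 ⇒ total 908
20–39: 1615 × 0.95 = 1534
40–59: 1295 × 0.964 = 1248
60+: 9066 × 0.933 + 9536 × 0.44 = 8459 + 4196 = 12655
End of period: [908, 1534, 1248, 12655]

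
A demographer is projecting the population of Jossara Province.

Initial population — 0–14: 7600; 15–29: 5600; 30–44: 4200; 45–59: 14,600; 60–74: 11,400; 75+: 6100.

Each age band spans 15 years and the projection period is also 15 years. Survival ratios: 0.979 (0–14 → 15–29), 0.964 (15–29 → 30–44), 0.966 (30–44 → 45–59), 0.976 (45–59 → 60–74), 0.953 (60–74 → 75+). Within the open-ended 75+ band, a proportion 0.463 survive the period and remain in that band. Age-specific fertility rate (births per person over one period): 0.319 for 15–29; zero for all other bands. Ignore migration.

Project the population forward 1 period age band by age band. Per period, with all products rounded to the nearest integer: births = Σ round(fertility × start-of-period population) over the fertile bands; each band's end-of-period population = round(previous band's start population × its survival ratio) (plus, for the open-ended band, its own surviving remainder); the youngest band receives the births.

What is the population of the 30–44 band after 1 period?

5398

Period 1:
Births: 5600 * 0.319 = 1786
15–29: 7600 * 0.979 = 7440
30–44: 5600 * 0.964 = 5398
45–59: 4200 * 0.966 = 4057
60–74: 14600 * 0.976 = 14250
75+: 11400 * 0.953 + 6100 * 0.463 = 10864 + 2824 = 13688
→ [1786, 7440, 5398, 4057, 14250, 13688]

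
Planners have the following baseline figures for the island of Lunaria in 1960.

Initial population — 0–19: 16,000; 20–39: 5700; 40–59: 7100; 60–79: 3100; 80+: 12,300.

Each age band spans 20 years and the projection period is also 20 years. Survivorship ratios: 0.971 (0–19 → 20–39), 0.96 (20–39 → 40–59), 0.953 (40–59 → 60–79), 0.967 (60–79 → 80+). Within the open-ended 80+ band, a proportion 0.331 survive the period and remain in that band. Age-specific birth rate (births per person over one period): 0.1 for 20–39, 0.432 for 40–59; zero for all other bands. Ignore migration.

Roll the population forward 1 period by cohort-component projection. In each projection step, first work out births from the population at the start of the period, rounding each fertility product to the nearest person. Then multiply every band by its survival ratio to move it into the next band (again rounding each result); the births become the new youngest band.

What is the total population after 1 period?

Call the bands 1 to 5, youngest first.
After projecting period 1:
Births: 5700 * 0.1 = 570, 7100 * 0.432 = 3067 — total 3637
Band 2: 16000 * 0.971 = 15536
Band 3: 5700 * 0.96 = 5472
Band 4: 7100 * 0.953 = 6766
Band 5: 3100 * 0.967 + 12300 * 0.331 = 2998 + 4071 = 7069
Population now: 0–19=3637, 20–39=15536, 40–59=5472, 60–79=6766, 80+=7069
Total after period 1: 3637 + 15536 + 5472 + 6766 + 7069 = 38480

38480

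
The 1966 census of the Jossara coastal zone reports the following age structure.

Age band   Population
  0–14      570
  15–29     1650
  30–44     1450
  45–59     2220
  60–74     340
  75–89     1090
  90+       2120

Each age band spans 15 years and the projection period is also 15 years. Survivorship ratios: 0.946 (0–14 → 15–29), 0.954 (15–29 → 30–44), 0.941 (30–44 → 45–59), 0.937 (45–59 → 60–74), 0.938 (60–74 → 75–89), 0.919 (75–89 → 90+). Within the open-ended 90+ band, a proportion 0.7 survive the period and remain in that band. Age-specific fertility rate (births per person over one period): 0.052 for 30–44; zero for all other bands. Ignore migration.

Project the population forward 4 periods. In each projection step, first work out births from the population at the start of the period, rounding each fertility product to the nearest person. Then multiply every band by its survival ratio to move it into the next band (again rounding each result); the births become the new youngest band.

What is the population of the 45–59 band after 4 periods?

Let band 1 be 0–14 through band 7 = 90+.
Period 1:
Births: 1450 × 0.052 = 75
Band 2: 570 × 0.946 = 539
Band 3: 1650 × 0.954 = 1574
Band 4: 1450 × 0.941 = 1364
Band 5: 2220 × 0.937 = 2080
Band 6: 340 × 0.938 = 319
Band 7: 1090 × 0.919 + 2120 × 0.7 = 1002 + 1484 = 2486
Giving 75 / 539 / 1574 / 1364 / 2080 / 319 / 2486.
Period 2:
Births: 1574 × 0.052 = 82
Band 2: 75 × 0.946 = 71
Band 3: 539 × 0.954 = 514
Band 4: 1574 × 0.941 = 1481
Band 5: 1364 × 0.937 = 1278
Band 6: 2080 × 0.938 = 1951
Band 7: 319 × 0.919 + 2486 × 0.7 = 293 + 1740 = 2033
Giving 82 / 71 / 514 / 1481 / 1278 / 1951 / 2033.
Period 3:
Births: 514 × 0.052 = 27
Band 2: 82 × 0.946 = 78
Band 3: 71 × 0.954 = 68
Band 4: 514 × 0.941 = 484
Band 5: 1481 × 0.937 = 1388
Band 6: 1278 × 0.938 = 1199
Band 7: 1951 × 0.919 + 2033 × 0.7 = 1793 + 1423 = 3216
Giving 27 / 78 / 68 / 484 / 1388 / 1199 / 3216.
Period 4:
Births: 68 × 0.052 = 4
Band 2: 27 × 0.946 = 26
Band 3: 78 × 0.954 = 74
Band 4: 68 × 0.941 = 64
Band 5: 484 × 0.937 = 454
Band 6: 1388 × 0.938 = 1302
Band 7: 1199 × 0.919 + 3216 × 0.7 = 1102 + 2251 = 3353
Giving 4 / 26 / 74 / 64 / 454 / 1302 / 3353.

64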